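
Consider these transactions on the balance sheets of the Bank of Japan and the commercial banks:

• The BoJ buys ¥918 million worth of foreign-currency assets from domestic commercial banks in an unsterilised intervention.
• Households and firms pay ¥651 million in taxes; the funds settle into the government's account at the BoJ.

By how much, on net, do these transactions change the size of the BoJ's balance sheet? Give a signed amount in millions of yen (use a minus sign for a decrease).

+¥918 million

BoJ balance sheet:
  Assets:      Foreign assets +¥918M
  Liabilities: Bank reserves +¥267M, Government deposits +¥651M
Change in total BoJ assets = +¥918 million.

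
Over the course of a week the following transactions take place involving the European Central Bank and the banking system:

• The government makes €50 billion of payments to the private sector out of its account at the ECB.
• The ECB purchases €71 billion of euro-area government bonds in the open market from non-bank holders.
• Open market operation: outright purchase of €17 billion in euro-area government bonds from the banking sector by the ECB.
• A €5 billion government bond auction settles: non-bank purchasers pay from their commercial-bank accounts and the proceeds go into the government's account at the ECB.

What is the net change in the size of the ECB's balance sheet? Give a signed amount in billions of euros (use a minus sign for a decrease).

+€88 billion

ECB balance sheet:
  Assets:      Securities +€88B
  Liabilities: Bank reserves +€133B, Government deposits −€45B
Change in total ECB assets = +€88 billion.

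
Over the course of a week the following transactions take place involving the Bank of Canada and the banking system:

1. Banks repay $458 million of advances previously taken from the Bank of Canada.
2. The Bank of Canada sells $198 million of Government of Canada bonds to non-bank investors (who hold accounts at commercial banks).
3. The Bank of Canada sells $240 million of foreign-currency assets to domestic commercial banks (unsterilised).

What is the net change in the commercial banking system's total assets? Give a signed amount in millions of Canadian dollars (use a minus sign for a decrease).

Discount-window repayment $458 million: bank balance sheets shrink → −$458M.
Asset sale (to non-banks) $198 million: bank balance sheets shrink → −$198M.
FX sale $240 million: just an asset swap on bank balance sheets → 0.
Net: −458 − 198 + 0 = -$656 million.

-$656 million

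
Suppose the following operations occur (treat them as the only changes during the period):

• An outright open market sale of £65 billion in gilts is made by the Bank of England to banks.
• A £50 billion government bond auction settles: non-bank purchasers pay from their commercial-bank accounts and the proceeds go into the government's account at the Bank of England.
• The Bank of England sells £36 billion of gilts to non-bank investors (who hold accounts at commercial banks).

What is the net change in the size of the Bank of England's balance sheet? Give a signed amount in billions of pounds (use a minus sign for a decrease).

Bank of England balance sheet:
  Assets:      Securities −£101B
  Liabilities: Bank reserves −£151B, Government deposits +£50B
Change in total Bank of England assets = -£101 billion.

-£101 billion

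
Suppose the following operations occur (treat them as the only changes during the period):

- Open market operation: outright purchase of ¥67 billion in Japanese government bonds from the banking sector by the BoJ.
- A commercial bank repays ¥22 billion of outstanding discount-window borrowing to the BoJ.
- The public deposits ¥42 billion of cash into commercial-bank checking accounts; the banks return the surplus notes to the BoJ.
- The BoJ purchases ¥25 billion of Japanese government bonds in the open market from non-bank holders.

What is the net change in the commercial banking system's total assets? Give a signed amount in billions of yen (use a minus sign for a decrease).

OMO purchase (from banks) ¥67 billion: just an asset swap on bank balance sheets → 0.
Discount-window repayment ¥22 billion: bank balance sheets shrink → −¥22B.
Currency deposit ¥42 billion: bank balance sheets expand → +¥42B.
Asset purchase (from non-banks) ¥25 billion: bank balance sheets expand → +¥25B.
Net: 0 − 22 + 42 + 25 = +¥45 billion.

+¥45 billion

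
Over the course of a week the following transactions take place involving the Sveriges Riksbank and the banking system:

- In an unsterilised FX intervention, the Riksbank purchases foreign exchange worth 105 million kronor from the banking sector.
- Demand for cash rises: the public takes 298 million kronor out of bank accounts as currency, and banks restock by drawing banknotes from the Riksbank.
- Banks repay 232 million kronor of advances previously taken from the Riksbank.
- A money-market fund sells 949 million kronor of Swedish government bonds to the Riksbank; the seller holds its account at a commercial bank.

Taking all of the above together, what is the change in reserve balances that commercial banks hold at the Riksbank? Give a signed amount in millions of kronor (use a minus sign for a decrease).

+524 million

FX purchase 105 million kronor: the Riksbank pays by crediting reserve accounts → +105M.
Currency withdrawal 298 million kronor: banks swap reserves for currency → −298M.
Discount-window repayment 232 million kronor: repayment is debited from reserves → −232M.
Asset purchase (from non-banks) 949 million kronor: the Riksbank pays by crediting reserve accounts → +949M.
Net: 105 − 298 − 232 + 949 = +524 million.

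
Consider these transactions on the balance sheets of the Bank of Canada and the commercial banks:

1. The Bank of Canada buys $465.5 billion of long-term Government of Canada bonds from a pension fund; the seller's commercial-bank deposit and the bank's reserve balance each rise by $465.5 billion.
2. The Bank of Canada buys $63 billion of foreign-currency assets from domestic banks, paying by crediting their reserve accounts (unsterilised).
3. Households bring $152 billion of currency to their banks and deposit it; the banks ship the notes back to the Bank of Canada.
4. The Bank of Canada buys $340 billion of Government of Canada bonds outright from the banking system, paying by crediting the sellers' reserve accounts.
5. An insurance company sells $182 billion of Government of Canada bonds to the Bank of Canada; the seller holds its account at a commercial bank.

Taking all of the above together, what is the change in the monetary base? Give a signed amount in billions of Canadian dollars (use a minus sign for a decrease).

+$1050.5 billion

Bank of Canada balance sheet:
  Assets:      Securities +$987.5B, Foreign assets +$63B
  Liabilities: Bank reserves +$1202.5B, Currency in circulation −$152B
Commercial banking system:
  Assets:      Reserves at CB +$1202.5B, Securities −$340B, Foreign assets −$63B
  Liabilities: Checkable deposits +$799.5B
Monetary base = currency + reserves: −$152B + (+$1202.5B) = +$1050.5 billion.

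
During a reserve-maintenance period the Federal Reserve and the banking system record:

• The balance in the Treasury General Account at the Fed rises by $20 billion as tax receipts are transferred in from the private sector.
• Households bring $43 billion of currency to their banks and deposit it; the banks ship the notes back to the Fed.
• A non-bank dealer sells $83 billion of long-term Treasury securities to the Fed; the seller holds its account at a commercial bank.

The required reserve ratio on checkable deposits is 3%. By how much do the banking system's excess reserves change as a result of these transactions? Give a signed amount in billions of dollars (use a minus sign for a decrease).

+$102.82 billion

Government account inflow $20 billion: reserves −$20B, deposits −$20B.
Currency deposit $43 billion: reserves +$43B, deposits +$43B.
Asset purchase (from non-banks) $83 billion: reserves +$83B, deposits +$83B.
Totals: Δreserves = +$106B, Δdeposits = +$106B.
Δrequired reserves = 3% × +$106B = +$3.18B.
Δexcess reserves = Δreserves − Δrequired = +$106B − (+$3.18B) = +$102.82 billion.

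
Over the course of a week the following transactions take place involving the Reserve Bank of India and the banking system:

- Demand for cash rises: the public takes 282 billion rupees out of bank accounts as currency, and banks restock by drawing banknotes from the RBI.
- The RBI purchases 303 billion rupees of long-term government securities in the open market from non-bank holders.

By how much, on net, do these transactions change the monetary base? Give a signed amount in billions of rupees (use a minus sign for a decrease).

+303 billion

Currency withdrawal 282 billion rupees: just a shift between currency and reserves — both are base money → 0.
Asset purchase (from non-banks) 303 billion rupees: RBI balance sheet expands → +303B.
Net: 0 + 303 = +303 billion.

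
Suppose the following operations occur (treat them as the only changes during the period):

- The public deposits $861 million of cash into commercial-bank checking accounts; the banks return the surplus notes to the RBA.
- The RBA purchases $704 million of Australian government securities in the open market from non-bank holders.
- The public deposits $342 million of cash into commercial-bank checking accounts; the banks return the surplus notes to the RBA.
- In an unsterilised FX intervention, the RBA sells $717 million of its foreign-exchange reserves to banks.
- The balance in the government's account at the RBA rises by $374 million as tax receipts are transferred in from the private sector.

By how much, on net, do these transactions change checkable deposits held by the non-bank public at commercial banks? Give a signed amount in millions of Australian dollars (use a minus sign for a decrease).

Currency deposit $861 million: non-bank counterparties' bank balances rise → +$861M.
Asset purchase (from non-banks) $704 million: non-bank counterparties' bank balances rise → +$704M.
Currency deposit $342 million: non-bank counterparties' bank balances rise → +$342M.
FX sale $717 million: the counterparty is a bank, so public deposits are unchanged → 0.
Government account inflow $374 million: non-bank counterparties' bank balances fall → −$374M.
Net: 861 + 704 + 342 + 0 − 374 = +$1533 million.

+$1533 million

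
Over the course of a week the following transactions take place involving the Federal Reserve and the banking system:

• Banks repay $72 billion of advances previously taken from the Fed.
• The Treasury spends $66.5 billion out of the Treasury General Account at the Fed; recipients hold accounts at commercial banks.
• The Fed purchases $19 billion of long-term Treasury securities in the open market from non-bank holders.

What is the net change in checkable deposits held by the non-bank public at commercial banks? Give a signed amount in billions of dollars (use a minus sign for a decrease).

Discount-window repayment $72 billion: the counterparty is a bank, so public deposits are unchanged → 0.
Government spending $66.5 billion: non-bank counterparties' bank balances rise → +$66.5B.
Asset purchase (from non-banks) $19 billion: non-bank counterparties' bank balances rise → +$19B.
Net: 0 + 66.5 + 19 = +$85.5 billion.

+$85.5 billion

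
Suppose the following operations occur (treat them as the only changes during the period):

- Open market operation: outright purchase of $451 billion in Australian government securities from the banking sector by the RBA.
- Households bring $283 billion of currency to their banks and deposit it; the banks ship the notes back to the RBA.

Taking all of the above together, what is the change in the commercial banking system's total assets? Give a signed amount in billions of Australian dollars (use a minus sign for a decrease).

OMO purchase (from banks) $451 billion: just an asset swap on bank balance sheets → 0.
Currency deposit $283 billion: bank balance sheets expand → +$283B.
Net: 0 + 283 = +$283 billion.

+$283 billion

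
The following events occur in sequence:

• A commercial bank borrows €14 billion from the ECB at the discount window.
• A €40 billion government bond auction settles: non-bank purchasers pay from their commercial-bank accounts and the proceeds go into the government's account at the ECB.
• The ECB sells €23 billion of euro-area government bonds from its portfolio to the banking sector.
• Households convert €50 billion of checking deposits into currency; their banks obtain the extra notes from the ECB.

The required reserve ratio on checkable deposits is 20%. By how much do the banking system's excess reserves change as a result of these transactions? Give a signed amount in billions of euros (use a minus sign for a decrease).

Discount-window loan €14 billion: reserves +€14B, deposits 0.
Government account inflow €40 billion: reserves −€40B, deposits −€40B.
OMO sale (to banks) €23 billion: reserves −€23B, deposits 0.
Currency withdrawal €50 billion: reserves −€50B, deposits −€50B.
Totals: Δreserves = −€99B, Δdeposits = −€90B.
Δrequired reserves = 20% × −€90B = −€18B.
Δexcess reserves = Δreserves − Δrequired = −€99B − (−€18B) = -€81 billion.

-€81 billion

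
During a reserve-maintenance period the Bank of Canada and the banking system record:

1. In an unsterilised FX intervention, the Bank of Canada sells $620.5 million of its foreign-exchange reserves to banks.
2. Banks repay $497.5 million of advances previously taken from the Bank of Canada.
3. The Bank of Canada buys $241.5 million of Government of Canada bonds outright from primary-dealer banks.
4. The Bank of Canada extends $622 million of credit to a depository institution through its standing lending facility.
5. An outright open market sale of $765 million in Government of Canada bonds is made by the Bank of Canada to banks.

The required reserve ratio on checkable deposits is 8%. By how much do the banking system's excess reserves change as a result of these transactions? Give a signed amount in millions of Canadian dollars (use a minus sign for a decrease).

-$1019.5 million

FX sale $620.5 million: reserves −$620.5M, deposits 0.
Discount-window repayment $497.5 million: reserves −$497.5M, deposits 0.
OMO purchase (from banks) $241.5 million: reserves +$241.5M, deposits 0.
Discount-window loan $622 million: reserves +$622M, deposits 0.
OMO sale (to banks) $765 million: reserves −$765M, deposits 0.
Totals: Δreserves = −$1019.5M, Δdeposits = 0.
Δrequired reserves = 8% × 0 = 0.
Δexcess reserves = Δreserves − Δrequired = −$1019.5M − (0) = -$1019.5 million.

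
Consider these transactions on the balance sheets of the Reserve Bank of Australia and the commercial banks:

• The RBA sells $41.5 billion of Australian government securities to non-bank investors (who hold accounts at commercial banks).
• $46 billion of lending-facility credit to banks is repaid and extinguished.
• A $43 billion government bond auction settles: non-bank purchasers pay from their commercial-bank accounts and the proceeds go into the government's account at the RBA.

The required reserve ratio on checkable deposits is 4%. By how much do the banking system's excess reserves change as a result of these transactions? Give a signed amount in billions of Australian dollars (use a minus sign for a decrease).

Asset sale (to non-banks) $41.5 billion: reserves −$41.5B, deposits −$41.5B.
Discount-window repayment $46 billion: reserves −$46B, deposits 0.
Government account inflow $43 billion: reserves −$43B, deposits −$43B.
Totals: Δreserves = −$130.5B, Δdeposits = −$84.5B.
Δrequired reserves = 4% × −$84.5B = −$3.38B.
Δexcess reserves = Δreserves − Δrequired = −$130.5B − (−$3.38B) = -$127.12 billion.

-$127.12 billion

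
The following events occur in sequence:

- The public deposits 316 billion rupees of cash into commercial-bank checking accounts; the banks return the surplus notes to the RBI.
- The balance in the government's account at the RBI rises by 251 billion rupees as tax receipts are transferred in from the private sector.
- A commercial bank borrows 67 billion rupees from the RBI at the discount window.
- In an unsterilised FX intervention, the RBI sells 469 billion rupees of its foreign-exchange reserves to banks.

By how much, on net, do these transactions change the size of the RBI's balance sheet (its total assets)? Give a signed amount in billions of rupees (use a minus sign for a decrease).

-402 billion

Currency deposit 316 billion rupees: only the composition of liabilities changes → 0.
Government account inflow 251 billion rupees: only the composition of liabilities changes → 0.
Discount-window loan 67 billion rupees: an RBI asset is acquired → +67B.
FX sale 469 billion rupees: an RBI asset is shed → −469B.
Net: 0 + 0 + 67 − 469 = -402 billion.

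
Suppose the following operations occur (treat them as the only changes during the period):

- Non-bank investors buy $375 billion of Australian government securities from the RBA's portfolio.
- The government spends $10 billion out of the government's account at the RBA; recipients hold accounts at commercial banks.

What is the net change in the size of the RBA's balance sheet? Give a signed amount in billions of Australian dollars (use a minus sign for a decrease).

-$375 billion

RBA balance sheet:
  Assets:      Securities −$375B
  Liabilities: Bank reserves −$365B, Government deposits −$10B
Commercial banking system:
  Assets:      Reserves at CB −$365B
  Liabilities: Checkable deposits −$365B
Change in total RBA assets = -$375 billion.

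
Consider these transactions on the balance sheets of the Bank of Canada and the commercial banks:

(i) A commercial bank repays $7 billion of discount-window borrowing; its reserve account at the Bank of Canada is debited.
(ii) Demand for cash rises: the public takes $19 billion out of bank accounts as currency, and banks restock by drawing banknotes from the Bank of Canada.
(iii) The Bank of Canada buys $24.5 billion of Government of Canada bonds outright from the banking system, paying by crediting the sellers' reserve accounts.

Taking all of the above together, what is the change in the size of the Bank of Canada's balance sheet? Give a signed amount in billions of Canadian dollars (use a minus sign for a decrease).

+$17.5 billion

Bank of Canada balance sheet:
  Assets:      Securities +$24.5B, Loans to banks −$7B
  Liabilities: Bank reserves −$1.5B, Currency in circulation +$19B
Commercial banking system:
  Assets:      Reserves at CB −$1.5B, Securities −$24.5B
  Liabilities: Checkable deposits −$19B, Borrowings from CB −$7B
Change in total Bank of Canada assets = +$17.5 billion.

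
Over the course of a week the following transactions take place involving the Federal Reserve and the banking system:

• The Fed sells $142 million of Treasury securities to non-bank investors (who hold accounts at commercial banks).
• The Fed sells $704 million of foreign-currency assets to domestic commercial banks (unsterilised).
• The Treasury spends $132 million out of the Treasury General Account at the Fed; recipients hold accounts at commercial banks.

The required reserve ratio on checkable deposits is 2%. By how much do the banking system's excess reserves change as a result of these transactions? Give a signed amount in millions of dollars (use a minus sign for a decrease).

Asset sale (to non-banks) $142 million: reserves −$142M, deposits −$142M.
FX sale $704 million: reserves −$704M, deposits 0.
Government spending $132 million: reserves +$132M, deposits +$132M.
Totals: Δreserves = −$714M, Δdeposits = −$10M.
Δrequired reserves = 2% × −$10M = −$0.2M.
Δexcess reserves = Δreserves − Δrequired = −$714M − (−$0.2M) = -$713.8 million.

-$713.8 million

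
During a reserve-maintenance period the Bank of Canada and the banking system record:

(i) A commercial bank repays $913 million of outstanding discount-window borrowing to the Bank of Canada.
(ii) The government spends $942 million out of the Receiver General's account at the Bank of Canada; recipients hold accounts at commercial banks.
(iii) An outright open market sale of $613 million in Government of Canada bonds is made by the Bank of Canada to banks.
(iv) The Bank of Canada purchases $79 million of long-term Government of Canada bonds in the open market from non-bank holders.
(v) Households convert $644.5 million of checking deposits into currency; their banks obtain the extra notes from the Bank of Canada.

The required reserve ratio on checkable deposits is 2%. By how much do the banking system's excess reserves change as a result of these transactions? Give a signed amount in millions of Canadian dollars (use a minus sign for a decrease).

Discount-window repayment $913 million: reserves −$913M, deposits 0.
Government spending $942 million: reserves +$942M, deposits +$942M.
OMO sale (to banks) $613 million: reserves −$613M, deposits 0.
Asset purchase (from non-banks) $79 million: reserves +$79M, deposits +$79M.
Currency withdrawal $644.5 million: reserves −$644.5M, deposits −$644.5M.
Totals: Δreserves = −$1149.5M, Δdeposits = +$376.5M.
Δrequired reserves = 2% × +$376.5M = +$7.53M.
Δexcess reserves = Δreserves − Δrequired = −$1149.5M − (+$7.53M) = -$1157.03 million.

-$1157.03 million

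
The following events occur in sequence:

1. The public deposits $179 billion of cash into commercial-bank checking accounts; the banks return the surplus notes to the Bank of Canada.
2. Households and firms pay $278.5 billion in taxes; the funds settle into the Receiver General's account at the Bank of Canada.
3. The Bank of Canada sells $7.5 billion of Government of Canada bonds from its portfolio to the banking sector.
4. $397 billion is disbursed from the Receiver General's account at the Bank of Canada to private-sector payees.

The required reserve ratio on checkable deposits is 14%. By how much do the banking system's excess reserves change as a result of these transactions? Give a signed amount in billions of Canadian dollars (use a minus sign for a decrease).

+$248.35 billion

Currency deposit $179 billion: reserves +$179B, deposits +$179B.
Government account inflow $278.5 billion: reserves −$278.5B, deposits −$278.5B.
OMO sale (to banks) $7.5 billion: reserves −$7.5B, deposits 0.
Government spending $397 billion: reserves +$397B, deposits +$397B.
Totals: Δreserves = +$290B, Δdeposits = +$297.5B.
Δrequired reserves = 14% × +$297.5B = +$41.65B.
Δexcess reserves = Δreserves − Δrequired = +$290B − (+$41.65B) = +$248.35 billion.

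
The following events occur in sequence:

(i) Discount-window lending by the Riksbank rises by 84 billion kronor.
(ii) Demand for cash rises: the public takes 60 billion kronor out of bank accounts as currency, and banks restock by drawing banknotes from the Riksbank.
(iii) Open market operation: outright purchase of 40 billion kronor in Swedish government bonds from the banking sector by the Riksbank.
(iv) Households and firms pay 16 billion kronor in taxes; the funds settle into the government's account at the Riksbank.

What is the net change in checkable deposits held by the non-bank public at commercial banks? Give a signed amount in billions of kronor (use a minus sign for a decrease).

Riksbank balance sheet:
  Assets:      Securities +40B, Loans to banks +84B
  Liabilities: Bank reserves +48B, Currency in circulation +60B, Government deposits +16B
Commercial banking system:
  Assets:      Reserves at CB +48B, Securities −40B
  Liabilities: Checkable deposits −76B, Borrowings from CB +84B
So the change in checkable deposits held by the non-bank public at commercial banks is -76 billion.

-76 billion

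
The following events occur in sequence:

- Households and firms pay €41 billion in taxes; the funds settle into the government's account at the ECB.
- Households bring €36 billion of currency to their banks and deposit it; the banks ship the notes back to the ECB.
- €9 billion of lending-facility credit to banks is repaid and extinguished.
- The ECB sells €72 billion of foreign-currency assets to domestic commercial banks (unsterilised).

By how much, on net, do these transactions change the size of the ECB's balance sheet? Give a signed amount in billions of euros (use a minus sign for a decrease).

-€81 billion

ECB balance sheet:
  Assets:      Loans to banks −€9B, Foreign assets −€72B
  Liabilities: Bank reserves −€86B, Currency in circulation −€36B, Government deposits +€41B
Commercial banking system:
  Assets:      Reserves at CB −€86B, Foreign assets +€72B
  Liabilities: Checkable deposits −€5B, Borrowings from CB −€9B
Change in total ECB assets = -€81 billion.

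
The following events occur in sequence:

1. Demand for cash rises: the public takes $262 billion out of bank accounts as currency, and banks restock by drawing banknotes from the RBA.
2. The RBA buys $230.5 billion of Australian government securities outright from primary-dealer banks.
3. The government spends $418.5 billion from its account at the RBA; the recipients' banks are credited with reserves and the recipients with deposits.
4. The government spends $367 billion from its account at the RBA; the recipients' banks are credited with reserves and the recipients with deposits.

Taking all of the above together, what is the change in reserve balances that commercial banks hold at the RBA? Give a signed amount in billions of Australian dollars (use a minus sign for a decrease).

RBA balance sheet:
  Assets:      Securities +$230.5B
  Liabilities: Bank reserves +$754B, Currency in circulation +$262B, Government deposits −$785.5B
So the change in reserve balances that commercial banks hold at the RBA is +$754 billion.

+$754 billion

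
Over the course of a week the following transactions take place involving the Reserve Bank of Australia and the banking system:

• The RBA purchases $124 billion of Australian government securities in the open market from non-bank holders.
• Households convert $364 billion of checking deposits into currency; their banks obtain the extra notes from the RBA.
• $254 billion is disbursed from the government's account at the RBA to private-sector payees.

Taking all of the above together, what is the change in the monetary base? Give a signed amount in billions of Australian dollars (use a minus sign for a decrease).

+$378 billion

RBA balance sheet:
  Assets:      Securities +$124B
  Liabilities: Bank reserves +$14B, Currency in circulation +$364B, Government deposits −$254B
Commercial banking system:
  Assets:      Reserves at CB +$14B
  Liabilities: Checkable deposits +$14B
Monetary base = currency + reserves: +$364B + (+$14B) = +$378 billion.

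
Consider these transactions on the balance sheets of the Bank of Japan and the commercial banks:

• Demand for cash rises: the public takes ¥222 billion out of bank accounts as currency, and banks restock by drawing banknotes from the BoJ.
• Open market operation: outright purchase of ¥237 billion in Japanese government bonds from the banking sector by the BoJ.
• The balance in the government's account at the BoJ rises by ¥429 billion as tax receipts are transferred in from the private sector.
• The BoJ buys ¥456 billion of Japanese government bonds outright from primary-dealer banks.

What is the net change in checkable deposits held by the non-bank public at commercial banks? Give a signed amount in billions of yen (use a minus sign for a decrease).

Currency withdrawal ¥222 billion: non-bank counterparties' bank balances fall → −¥222B.
OMO purchase (from banks) ¥237 billion: the counterparty is a bank, so public deposits are unchanged → 0.
Government account inflow ¥429 billion: non-bank counterparties' bank balances fall → −¥429B.
OMO purchase (from banks) ¥456 billion: the counterparty is a bank, so public deposits are unchanged → 0.
Net: −222 + 0 − 429 + 0 = -¥651 billion.

-¥651 billion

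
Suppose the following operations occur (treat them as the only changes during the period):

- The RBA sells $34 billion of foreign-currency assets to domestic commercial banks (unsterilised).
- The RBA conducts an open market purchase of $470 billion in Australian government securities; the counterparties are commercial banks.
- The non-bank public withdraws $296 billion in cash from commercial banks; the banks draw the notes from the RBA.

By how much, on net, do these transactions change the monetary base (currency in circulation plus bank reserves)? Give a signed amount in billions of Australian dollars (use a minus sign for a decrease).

+$436 billion

FX sale $34 billion: RBA balance sheet contracts → −$34B.
OMO purchase (from banks) $470 billion: RBA balance sheet expands → +$470B.
Currency withdrawal $296 billion: just a shift between currency and reserves — both are base money → 0.
Net: −34 + 470 + 0 = +$436 billion.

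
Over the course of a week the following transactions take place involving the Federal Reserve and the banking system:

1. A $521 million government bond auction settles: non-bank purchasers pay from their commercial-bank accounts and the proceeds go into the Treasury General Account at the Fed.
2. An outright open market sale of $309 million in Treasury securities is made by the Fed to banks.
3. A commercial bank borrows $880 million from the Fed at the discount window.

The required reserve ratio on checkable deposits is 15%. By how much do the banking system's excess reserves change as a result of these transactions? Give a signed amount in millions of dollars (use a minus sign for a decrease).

+$128.15 million

Government account inflow $521 million: reserves −$521M, deposits −$521M.
OMO sale (to banks) $309 million: reserves −$309M, deposits 0.
Discount-window loan $880 million: reserves +$880M, deposits 0.
Totals: Δreserves = +$50M, Δdeposits = −$521M.
Δrequired reserves = 15% × −$521M = −$78.15M.
Δexcess reserves = Δreserves − Δrequired = +$50M − (−$78.15M) = +$128.15 million.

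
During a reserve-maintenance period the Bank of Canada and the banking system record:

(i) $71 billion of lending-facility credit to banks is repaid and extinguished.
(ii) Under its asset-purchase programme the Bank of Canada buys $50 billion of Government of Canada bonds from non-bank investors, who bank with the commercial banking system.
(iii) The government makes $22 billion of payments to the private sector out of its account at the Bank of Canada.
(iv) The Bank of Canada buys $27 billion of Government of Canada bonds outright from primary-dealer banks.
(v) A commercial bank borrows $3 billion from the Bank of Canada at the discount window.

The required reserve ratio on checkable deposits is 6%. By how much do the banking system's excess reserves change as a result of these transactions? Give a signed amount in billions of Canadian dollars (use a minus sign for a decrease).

Discount-window repayment $71 billion: reserves −$71B, deposits 0.
Asset purchase (from non-banks) $50 billion: reserves +$50B, deposits +$50B.
Government spending $22 billion: reserves +$22B, deposits +$22B.
OMO purchase (from banks) $27 billion: reserves +$27B, deposits 0.
Discount-window loan $3 billion: reserves +$3B, deposits 0.
Totals: Δreserves = +$31B, Δdeposits = +$72B.
Δrequired reserves = 6% × +$72B = +$4.32B.
Δexcess reserves = Δreserves − Δrequired = +$31B − (+$4.32B) = +$26.68 billion.

+$26.68 billion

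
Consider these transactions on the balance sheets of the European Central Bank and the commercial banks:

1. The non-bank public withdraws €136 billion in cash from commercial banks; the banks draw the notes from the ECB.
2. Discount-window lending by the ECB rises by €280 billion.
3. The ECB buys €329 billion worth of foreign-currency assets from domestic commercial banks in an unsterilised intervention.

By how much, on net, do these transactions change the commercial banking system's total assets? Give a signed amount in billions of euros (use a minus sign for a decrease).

+€144 billion

Currency withdrawal €136 billion: bank balance sheets shrink → −€136B.
Discount-window loan €280 billion: bank balance sheets expand → +€280B.
FX purchase €329 billion: just an asset swap on bank balance sheets → 0.
Net: −136 + 280 + 0 = +€144 billion.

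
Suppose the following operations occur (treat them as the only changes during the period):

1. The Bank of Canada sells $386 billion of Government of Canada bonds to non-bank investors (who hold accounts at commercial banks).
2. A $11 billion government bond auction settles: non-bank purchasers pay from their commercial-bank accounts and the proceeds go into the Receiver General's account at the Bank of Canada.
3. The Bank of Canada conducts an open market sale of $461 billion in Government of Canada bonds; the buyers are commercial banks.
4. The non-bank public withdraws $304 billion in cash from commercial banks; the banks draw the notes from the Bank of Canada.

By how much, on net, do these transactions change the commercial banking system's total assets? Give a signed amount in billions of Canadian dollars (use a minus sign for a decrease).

Bank of Canada balance sheet:
  Assets:      Securities −$847B
  Liabilities: Bank reserves −$1162B, Currency in circulation +$304B, Government deposits +$11B
Commercial banking system:
  Assets:      Reserves at CB −$1162B, Securities +$461B
  Liabilities: Checkable deposits −$701B
Change in total bank assets = -$701 billion.

-$701 billion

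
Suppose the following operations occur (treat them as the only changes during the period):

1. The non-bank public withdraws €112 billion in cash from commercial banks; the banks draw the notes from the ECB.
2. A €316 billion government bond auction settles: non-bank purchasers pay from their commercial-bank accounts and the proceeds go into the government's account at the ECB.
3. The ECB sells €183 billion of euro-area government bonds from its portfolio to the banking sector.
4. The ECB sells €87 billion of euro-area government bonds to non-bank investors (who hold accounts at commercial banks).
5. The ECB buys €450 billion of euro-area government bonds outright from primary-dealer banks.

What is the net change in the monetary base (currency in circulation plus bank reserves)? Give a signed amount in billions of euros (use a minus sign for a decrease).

ECB balance sheet:
  Assets:      Securities +€180B
  Liabilities: Bank reserves −€248B, Currency in circulation +€112B, Government deposits +€316B
Monetary base = currency + reserves: +€112B + (−€248B) = -€136 billion.

-€136 billion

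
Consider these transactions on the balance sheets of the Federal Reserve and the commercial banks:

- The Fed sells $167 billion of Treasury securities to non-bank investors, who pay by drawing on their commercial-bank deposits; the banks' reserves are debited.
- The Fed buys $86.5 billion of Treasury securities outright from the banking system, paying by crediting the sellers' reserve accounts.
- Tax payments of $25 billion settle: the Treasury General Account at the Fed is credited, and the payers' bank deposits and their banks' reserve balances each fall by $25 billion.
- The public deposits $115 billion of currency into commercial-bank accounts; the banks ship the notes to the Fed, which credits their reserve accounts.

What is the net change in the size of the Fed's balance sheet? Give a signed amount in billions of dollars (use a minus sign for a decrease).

Asset sale (to non-banks) $167 billion: a Fed asset is shed → −$167B.
OMO purchase (from banks) $86.5 billion: a Fed asset is acquired → +$86.5B.
Government account inflow $25 billion: only the composition of liabilities changes → 0.
Currency deposit $115 billion: only the composition of liabilities changes → 0.
Net: −167 + 86.5 + 0 + 0 = -$80.5 billion.

-$80.5 billion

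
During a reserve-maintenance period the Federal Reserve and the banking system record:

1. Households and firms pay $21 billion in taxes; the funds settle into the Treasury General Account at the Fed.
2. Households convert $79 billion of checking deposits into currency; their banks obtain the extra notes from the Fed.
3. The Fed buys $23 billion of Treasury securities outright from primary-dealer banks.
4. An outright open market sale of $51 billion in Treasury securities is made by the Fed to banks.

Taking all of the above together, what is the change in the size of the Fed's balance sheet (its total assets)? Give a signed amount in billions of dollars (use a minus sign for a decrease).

-$28 billion

Fed balance sheet:
  Assets:      Securities −$28B
  Liabilities: Bank reserves −$128B, Currency in circulation +$79B, Government deposits +$21B
Change in total Fed assets = -$28 billion.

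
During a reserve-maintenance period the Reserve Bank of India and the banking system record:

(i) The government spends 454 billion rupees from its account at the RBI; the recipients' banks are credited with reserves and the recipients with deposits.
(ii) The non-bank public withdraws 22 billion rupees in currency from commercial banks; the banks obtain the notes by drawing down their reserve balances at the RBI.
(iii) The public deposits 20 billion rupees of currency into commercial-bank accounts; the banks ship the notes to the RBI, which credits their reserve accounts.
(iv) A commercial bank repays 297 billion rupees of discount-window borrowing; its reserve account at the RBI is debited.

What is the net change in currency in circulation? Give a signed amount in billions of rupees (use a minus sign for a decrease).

Government spending 454 billion rupees: no currency enters or leaves circulation → 0.
Currency withdrawal 22 billion rupees: notes leave the central bank → +22B.
Currency deposit 20 billion rupees: notes return to the central bank → −20B.
Discount-window repayment 297 billion rupees: no currency enters or leaves circulation → 0.
Net: 0 + 22 − 20 + 0 = +2 billion.

+2 billion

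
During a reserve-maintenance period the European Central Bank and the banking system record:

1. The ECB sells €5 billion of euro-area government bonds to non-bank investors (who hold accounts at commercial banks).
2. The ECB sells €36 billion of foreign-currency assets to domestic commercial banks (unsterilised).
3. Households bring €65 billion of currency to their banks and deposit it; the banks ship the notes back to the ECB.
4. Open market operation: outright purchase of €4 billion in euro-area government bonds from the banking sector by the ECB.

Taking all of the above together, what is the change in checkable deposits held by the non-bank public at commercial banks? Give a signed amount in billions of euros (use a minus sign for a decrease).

ECB balance sheet:
  Assets:      Securities −€1B, Foreign assets −€36B
  Liabilities: Bank reserves +€28B, Currency in circulation −€65B
Commercial banking system:
  Assets:      Reserves at CB +€28B, Securities −€4B, Foreign assets +€36B
  Liabilities: Checkable deposits +€60B
So the change in checkable deposits held by the non-bank public at commercial banks is +€60 billion.

+€60 billion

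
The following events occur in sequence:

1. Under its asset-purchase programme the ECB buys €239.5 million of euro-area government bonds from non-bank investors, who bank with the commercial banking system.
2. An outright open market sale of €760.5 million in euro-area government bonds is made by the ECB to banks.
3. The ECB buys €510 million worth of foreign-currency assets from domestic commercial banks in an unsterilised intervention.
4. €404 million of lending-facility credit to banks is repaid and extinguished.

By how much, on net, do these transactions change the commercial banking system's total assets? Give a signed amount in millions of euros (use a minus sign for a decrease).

-€164.5 million

Asset purchase (from non-banks) €239.5 million: bank balance sheets expand → +€239.5M.
OMO sale (to banks) €760.5 million: just an asset swap on bank balance sheets → 0.
FX purchase €510 million: just an asset swap on bank balance sheets → 0.
Discount-window repayment €404 million: bank balance sheets shrink → −€404M.
Net: 239.5 + 0 + 0 − 404 = -€164.5 million.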